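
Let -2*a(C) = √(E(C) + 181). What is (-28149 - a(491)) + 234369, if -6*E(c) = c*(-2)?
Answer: 206220 + √3102/6 ≈ 2.0623e+5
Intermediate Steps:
E(c) = c/3 (E(c) = -c*(-2)/6 = -(-1)*c/3 = c/3)
a(C) = -√(181 + C/3)/2 (a(C) = -√(C/3 + 181)/2 = -√(181 + C/3)/2)
(-28149 - a(491)) + 234369 = (-28149 - (-1)*√(1629 + 3*491)/6) + 234369 = (-28149 - (-1)*√(1629 + 1473)/6) + 234369 = (-28149 - (-1)*√3102/6) + 234369 = (-28149 + √3102/6) + 234369 = 206220 + √3102/6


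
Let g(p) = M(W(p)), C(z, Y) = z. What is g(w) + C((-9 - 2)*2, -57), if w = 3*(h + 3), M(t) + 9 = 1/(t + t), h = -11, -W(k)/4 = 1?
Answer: -249/8 ≈ -31.125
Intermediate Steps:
W(k) = -4 (W(k) = -4*1 = -4)
M(t) = -9 + 1/(2*t) (M(t) = -9 + 1/(t + t) = -9 + 1/(2*t))
w = -24 (w = 3*(-11 + 3) = 3*(-8) = -24)
g(p) = -73/8 (g(p) = -9 + (½)/(-4) = -9 + (½)*(-¼) = -9 - ⅛ = -73/8)
g(w) + C((-9 - 2)*2, -57) = -73/8 + (-9 - 2)*2 = -73/8 - 11*2 = -73/8 - 22 = -249/8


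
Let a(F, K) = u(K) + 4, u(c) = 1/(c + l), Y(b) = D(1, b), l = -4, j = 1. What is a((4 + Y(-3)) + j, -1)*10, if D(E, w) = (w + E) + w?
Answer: 38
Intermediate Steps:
D(E, w) = E + 2*w (D(E, w) = (E + w) + w = E + 2*w)
Y(b) = 1 + 2*b
u(c) = 1/(-4 + c) (u(c) = 1/(c - 4) = 1/(-4 + c))
a(F, K) = 4 + 1/(-4 + K) (a(F, K) = 1/(-4 + K) + 4 = 4 + 1/(-4 + K))
a((4 + Y(-3)) + j, -1)*10 = ((-15 + 4*(-1))/(-4 - 1))*10 = ((-15 - 4)/(-5))*10 = -1/5*(-19)*10 = (19/5)*10 = 38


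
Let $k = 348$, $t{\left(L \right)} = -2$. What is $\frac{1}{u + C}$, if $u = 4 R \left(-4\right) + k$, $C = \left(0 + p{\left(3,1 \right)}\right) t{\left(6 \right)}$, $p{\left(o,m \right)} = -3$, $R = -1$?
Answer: $\frac{1}{370} \approx 0.0027027$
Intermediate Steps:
$C = 6$ ($C = \left(0 - 3\right) \left(-2\right) = \left(-3\right) \left(-2\right) = 6$)
$u = 364$ ($u = 4 \left(-1\right) \left(-4\right) + 348 = \left(-4\right) \left(-4\right) + 348 = 16 + 348 = 364$)
$\frac{1}{u + C} = \frac{1}{364 + 6} = \frac{1}{370}$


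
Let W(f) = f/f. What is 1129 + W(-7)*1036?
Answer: 2165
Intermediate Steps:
W(f) = 1
1129 + W(-7)*1036 = 1129 + 1*1036 = 1129 + 1036 = 2165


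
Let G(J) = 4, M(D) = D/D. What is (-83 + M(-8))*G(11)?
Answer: -328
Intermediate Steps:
M(D) = 1
(-83 + M(-8))*G(11) = (-83 + 1)*4 = -82*4 = -328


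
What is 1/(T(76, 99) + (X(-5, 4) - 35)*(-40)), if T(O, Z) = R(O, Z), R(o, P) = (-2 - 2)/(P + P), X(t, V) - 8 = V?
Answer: 99/91078 ≈ 0.0010870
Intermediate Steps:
X(t, V) = 8 + V
R(o, P) = -2/P (R(o, P) = -4*1/(2*P) = -2/P)
T(O, Z) = -2/Z
1/(T(76, 99) + (X(-5, 4) - 35)*(-40)) = 1/(-2/99 + ((8 + 4) - 35)*(-40)) = 1/(-2*1/99 + (12 - 35)*(-40)) = 1/(-2/99 - 23*(-40)) = 1/(-2/99 + 920) = 1/(91078/99) = 99/91078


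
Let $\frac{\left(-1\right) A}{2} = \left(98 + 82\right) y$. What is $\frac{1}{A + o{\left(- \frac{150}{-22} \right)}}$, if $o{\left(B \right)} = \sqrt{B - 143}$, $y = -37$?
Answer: $\frac{73260}{975823949} - \frac{i \sqrt{16478}}{1951647898} \approx 7.5075 \cdot 10^{-5} - 6.5774 \cdot 10^{-8} i$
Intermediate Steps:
$o{\left(B \right)} = \sqrt{-143 + B}$
$A = 13320$ ($A = - 2 \left(98 + 82\right) \left(-37\right) = - 2 \cdot 180 \left(-37\right) = \left(-2\right) \left(-6660\right) = 13320$)
$\frac{1}{A + o{\left(- \frac{150}{-22} \right)}} = \frac{1}{13320 + \sqrt{-143 - \frac{150}{-22}}} = \frac{1}{13320 + \sqrt{-143 - - \frac{75}{11}}} = \frac{1}{13320 + \sqrt{-143 + \frac{75}{11}}} = \frac{1}{13320 + \sqrt{- \frac{1498}{11}}} = \frac{1}{13320 + \frac{i \sqrt{16478}}{11}}$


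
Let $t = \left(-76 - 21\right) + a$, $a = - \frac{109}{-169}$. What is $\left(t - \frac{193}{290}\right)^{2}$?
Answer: $\frac{22609806270529}{2401980100} \approx 9413.0$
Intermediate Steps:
$a = \frac{109}{169}$ ($a = \left(-109\right) \left(- \frac{1}{169}\right) = \frac{109}{169} \approx 0.64497$)
$t = - \frac{16284}{169}$ ($t = \left(-76 - 21\right) + \frac{109}{169} = -97 + \frac{109}{169} = - \frac{16284}{169} \approx -96.355$)
$\left(t - \frac{193}{290}\right)^{2} = \left(- \frac{16284}{169} - \frac{193}{290}\right)^{2} = \left(- \frac{4754977}{49010}\right)^{2} = \frac{22609806270529}{2401980100}$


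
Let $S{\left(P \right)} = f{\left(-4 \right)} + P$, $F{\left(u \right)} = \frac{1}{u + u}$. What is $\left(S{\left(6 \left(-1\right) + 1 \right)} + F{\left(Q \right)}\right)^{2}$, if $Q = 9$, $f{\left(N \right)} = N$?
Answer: $\frac{25921}{324} \approx 80.003$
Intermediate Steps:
$F{\left(u \right)} = \frac{1}{2 u}$
$S{\left(P \right)} = -4 + P$
$\left(S{\left(6 \left(-1\right) + 1 \right)} + F{\left(Q \right)}\right)^{2} = \left(\left(-4 + \left(6 \left(-1\right) + 1\right)\right) + \frac{1}{2 \cdot 9}\right)^{2} = \left(\left(-4 + \left(-6 + 1\right)\right) + \frac{1}{2} \cdot \frac{1}{9}\right)^{2} = \left(\left(-4 - 5\right) + \frac{1}{18}\right)^{2} = \left(-9 + \frac{1}{18}\right)^{2} = \left(- \frac{161}{18}\right)^{2} = \frac{25921}{324}$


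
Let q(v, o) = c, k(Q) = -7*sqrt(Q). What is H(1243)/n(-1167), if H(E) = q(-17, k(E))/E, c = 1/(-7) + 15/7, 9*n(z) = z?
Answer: -6/483527 ≈ -1.2409e-5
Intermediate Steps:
n(z) = z/9
c = 2 (c = 1*(-1/7) + 15*(1/7) = -1/7 + 15/7 = 2)
q(v, o) = 2
H(E) = 2/E
H(1243)/n(-1167) = (2/1243)/(((1/9)*(-1167))) = (2*(1/1243))/(-389/3) = (2/1243)*(-3/389) = -6/483527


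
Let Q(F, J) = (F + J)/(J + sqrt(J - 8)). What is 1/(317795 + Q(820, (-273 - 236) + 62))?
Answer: 63642731149/20225288759357439 + 373*I*sqrt(455)/20225288759357439 ≈ 3.1467e-6 + 3.9339e-13*I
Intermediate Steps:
Q(F, J) = (F + J)/(J + sqrt(-8 + J))
1/(317795 + Q(820, (-273 - 236) + 62)) = 1/(317795 + (820 + ((-273 - 236) + 62))/(((-273 - 236) + 62) + sqrt(-8 + ((-273 - 236) + 62)))) = 1/(317795 + (820 + (-509 + 62))/((-509 + 62) + sqrt(-8 + (-509 + 62)))) = 1/(317795 + (820 - 447)/(-447 + sqrt(-8 - 447))) = 1/(317795 + 373/(-447 + sqrt(-455))) = 1/(317795 + 373/(-447 + I*sqrt(455)))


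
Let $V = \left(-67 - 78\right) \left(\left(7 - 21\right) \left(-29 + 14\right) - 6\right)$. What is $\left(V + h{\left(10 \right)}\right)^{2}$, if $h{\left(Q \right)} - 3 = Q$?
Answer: $874207489$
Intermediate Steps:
$h{\left(Q \right)} = 3 + Q$
$V = -29580$ ($V = - 145 \left(\left(-14\right) \left(-15\right) - 6\right) = - 145 \left(210 - 6\right) = \left(-145\right) 204 = -29580$)
$\left(V + h{\left(10 \right)}\right)^{2} = \left(-29580 + \left(3 + 10\right)\right)^{2} = \left(-29580 + 13\right)^{2} = \left(-29567\right)^{2} = 874207489$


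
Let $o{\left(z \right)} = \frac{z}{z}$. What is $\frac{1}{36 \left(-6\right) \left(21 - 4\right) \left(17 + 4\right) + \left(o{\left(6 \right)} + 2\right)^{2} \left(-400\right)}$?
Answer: $- \frac{1}{80712} \approx -1.239 \cdot 10^{-5}$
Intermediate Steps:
$o{\left(z \right)} = 1$
$\frac{1}{36 \left(-6\right) \left(21 - 4\right) \left(17 + 4\right) + \left(o{\left(6 \right)} + 2\right)^{2} \left(-400\right)} = \frac{1}{36 \left(-6\right) \left(21 - 4\right) \left(17 + 4\right) + \left(1 + 2\right)^{2} \left(-400\right)} = \frac{1}{- 216 \cdot 17 \cdot 21 + 3^{2} \left(-400\right)} = \frac{1}{\left(-216\right) 357 + 9 \left(-400\right)} = \frac{1}{-77112 - 3600} = \frac{1}{-80712} = - \frac{1}{80712}$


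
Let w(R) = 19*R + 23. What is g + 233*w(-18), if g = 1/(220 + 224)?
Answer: -33001187/444 ≈ -74327.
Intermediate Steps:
g = 1/444 ≈ 0.0022523
w(R) = 23 + 19*R
g + 233*w(-18) = 1/444 + 233*(23 + 19*(-18)) = 1/444 + 233*(23 - 342) = 1/444 + 233*(-319) = 1/444 - 74327 = -33001187/444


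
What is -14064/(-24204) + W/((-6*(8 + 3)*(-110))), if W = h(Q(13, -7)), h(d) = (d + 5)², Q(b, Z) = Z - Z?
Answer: 1711829/2928684 ≈ 0.58450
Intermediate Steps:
Q(b, Z) = 0
h(d) = (5 + d)²
W = 25 (W = (5 + 0)² = 5² = 25)
-14064/(-24204) + W/((-6*(8 + 3)*(-110))) = -14064/(-24204) + 25/((-6*(8 + 3)*(-110))) = -14064*(-1/24204) + 25/((-6*11*(-110))) = 1172/2017 + 25/((-66*(-110))) = 1172/2017 + 25/7260 = 1172/2017 + 25*(1/7260) = 1172/2017 + 5/1452 = 1711829/2928684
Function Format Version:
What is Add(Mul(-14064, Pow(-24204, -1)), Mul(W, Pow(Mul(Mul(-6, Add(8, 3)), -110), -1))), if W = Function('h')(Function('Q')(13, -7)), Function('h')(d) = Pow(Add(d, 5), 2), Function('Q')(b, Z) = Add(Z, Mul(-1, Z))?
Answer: Rational(1711829, 2928684) ≈ 0.58450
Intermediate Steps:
Function('Q')(b, Z) = 0
Function('h')(d) = Pow(Add(5, d), 2)
W = 25 (W = Pow(Add(5, 0), 2) = Pow(5, 2) = 25)
Add(Mul(-14064, Pow(-24204, -1)), Mul(W, Pow(Mul(Mul(-6, Add(8, 3)), -110), -1))) = Add(Mul(-14064, Pow(-24204, -1)), Mul(25, Pow(Mul(Mul(-6, Add(8, 3)), -110), -1))) = Add(Mul(-14064, Rational(-1, 24204)), Mul(25, Pow(Mul(Mul(-6, 11), -110), -1))) = Add(Rational(1172, 2017), Mul(25, Pow(Mul(-66, -110), -1))) = Add(Rational(1172, 2017), Mul(25, Pow(7260, -1))) = Add(Rational(1172, 2017), Mul(25, Rational(1, 7260))) = Add(Rational(1172, 2017), Rational(5, 1452)) = Rational(1711829, 2928684)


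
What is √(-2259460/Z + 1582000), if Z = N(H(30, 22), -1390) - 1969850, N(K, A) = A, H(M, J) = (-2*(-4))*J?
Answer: 49*√6400791030426/98562 ≈ 1257.8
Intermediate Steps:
H(M, J) = 8*J
Z = -1971240 (Z = -1390 - 1969850 = -1971240)
√(-2259460/Z + 1582000) = √(-2259460/(-1971240) + 1582000) = √(-2259460*(-1/1971240) + 1582000) = √(112973/98562 + 1582000) = √(155925196973/98562) = 49*√6400791030426/98562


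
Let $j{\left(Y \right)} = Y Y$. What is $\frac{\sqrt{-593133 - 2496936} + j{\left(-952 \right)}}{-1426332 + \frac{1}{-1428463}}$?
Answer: $- \frac{1294621730752}{2037462487717} - \frac{12856167 i \sqrt{38149}}{2037462487717} \approx -0.63541 - 0.0012324 i$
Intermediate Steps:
$j{\left(Y \right)} = Y^{2}$
$\frac{\sqrt{-593133 - 2496936} + j{\left(-952 \right)}}{-1426332 + \frac{1}{-1428463}} = \frac{\sqrt{-593133 - 2496936} + \left(-952\right)^{2}}{-1426332 + \frac{1}{-1428463}} = \frac{\sqrt{-3090069} + 906304}{-1426332 - \frac{1}{1428463}} = \frac{9 i \sqrt{38149} + 906304}{- \frac{2037462487717}{1428463}} = \left(906304 + 9 i \sqrt{38149}\right) \left(- \frac{1428463}{2037462487717}\right) = - \frac{1294621730752}{2037462487717} - \frac{12856167 i \sqrt{38149}}{2037462487717}$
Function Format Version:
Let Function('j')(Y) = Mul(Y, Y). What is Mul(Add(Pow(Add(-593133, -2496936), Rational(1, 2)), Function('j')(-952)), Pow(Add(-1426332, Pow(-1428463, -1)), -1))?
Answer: Add(Rational(-1294621730752, 2037462487717), Mul(Rational(-12856167, 2037462487717), I, Pow(38149, Rational(1, 2)))) ≈ Add(-0.63541, Mul(-0.0012324, I))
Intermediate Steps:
Function('j')(Y) = Pow(Y, 2)
Mul(Add(Pow(Add(-593133, -2496936), Rational(1, 2)), Function('j')(-952)), Pow(Add(-1426332, Pow(-1428463, -1)), -1)) = Mul(Add(Pow(Add(-593133, -2496936), Rational(1, 2)), Pow(-952, 2)), Pow(Add(-1426332, Pow(-1428463, -1)), -1)) = Mul(Add(Pow(-3090069, Rational(1, 2)), 906304), Pow(Add(-1426332, Rational(-1, 1428463)), -1)) = Mul(Add(Mul(9, I, Pow(38149, Rational(1, 2))), 906304), Pow(Rational(-2037462487717, 1428463), -1)) = Mul(Add(906304, Mul(9, I, Pow(38149, Rational(1, 2)))), Rational(-1428463, 2037462487717)) = Add(Rational(-1294621730752, 2037462487717), Mul(Rational(-12856167, 2037462487717), I, Pow(38149, Rational(1, 2))))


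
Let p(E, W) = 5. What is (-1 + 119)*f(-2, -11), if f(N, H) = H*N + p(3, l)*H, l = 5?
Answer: -3894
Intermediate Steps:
f(N, H) = 5*H + H*N (f(N, H) = H*N + 5*H = 5*H + H*N)
(-1 + 119)*f(-2, -11) = (-1 + 119)*(-11*(5 - 2)) = 118*(-11*3) = 118*(-33) = -3894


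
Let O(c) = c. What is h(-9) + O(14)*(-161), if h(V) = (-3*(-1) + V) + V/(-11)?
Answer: -24851/11 ≈ -2259.2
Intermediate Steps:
h(V) = 3 + 10*V/11 (h(V) = (3 + V) + V*(-1/11) = (3 + V) - V/11 = 3 + 10*V/11)
h(-9) + O(14)*(-161) = (3 + (10/11)*(-9)) + 14*(-161) = (3 - 90/11) - 2254 = -57/11 - 2254 = -24851/11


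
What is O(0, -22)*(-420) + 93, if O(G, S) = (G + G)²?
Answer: 93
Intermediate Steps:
O(G, S) = 4*G² (O(G, S) = (2*G)² = 4*G²)
O(0, -22)*(-420) + 93 = (4*0²)*(-420) + 93 = (4*0)*(-420) + 93 = 0*(-420) + 93 = 0 + 93 = 93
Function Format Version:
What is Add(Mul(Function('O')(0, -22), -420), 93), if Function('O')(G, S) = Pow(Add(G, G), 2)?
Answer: 93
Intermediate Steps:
Function('O')(G, S) = Mul(4, Pow(G, 2)) (Function('O')(G, S) = Pow(Mul(2, G), 2) = Mul(4, Pow(G, 2)))
Add(Mul(Function('O')(0, -22), -420), 93) = Add(Mul(Mul(4, Pow(0, 2)), -420), 93) = Add(Mul(Mul(4, 0), -420), 93) = Add(Mul(0, -420), 93) = Add(0, 93) = 93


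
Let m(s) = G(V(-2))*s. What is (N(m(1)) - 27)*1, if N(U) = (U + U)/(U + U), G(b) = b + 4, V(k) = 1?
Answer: -26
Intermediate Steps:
G(b) = 4 + b
m(s) = 5*s (m(s) = (4 + 1)*s = 5*s)
N(U) = 1 (N(U) = (2*U)/((2*U)) = (2*U)*(1/(2*U)) = 1)
(N(m(1)) - 27)*1 = (1 - 27)*1 = -26*1 = -26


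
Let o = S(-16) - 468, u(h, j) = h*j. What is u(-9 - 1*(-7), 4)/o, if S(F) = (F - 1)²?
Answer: 8/179 ≈ 0.044693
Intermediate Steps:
S(F) = (-1 + F)²
o = -179 (o = (-1 - 16)² - 468 = (-17)² - 468 = 289 - 468 = -179)
u(-9 - 1*(-7), 4)/o = ((-9 - 1*(-7))*4)/(-179) = ((-9 + 7)*4)*(-1/179) = -2*4*(-1/179) = -8*(-1/179) = 8/179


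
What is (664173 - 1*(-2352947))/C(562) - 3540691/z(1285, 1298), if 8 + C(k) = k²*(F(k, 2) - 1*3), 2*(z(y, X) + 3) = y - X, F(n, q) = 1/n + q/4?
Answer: 174610925941/468502 ≈ 3.7270e+5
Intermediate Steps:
F(n, q) = 1/n + q/4 (F(n, q) = 1/n + q*(¼) = 1/n + q/4)
z(y, X) = -3 + y/2 - X/2 (z(y, X) = -3 + (y - X)/2 = -3 + (y/2 - X/2) = -3 + y/2 - X/2)
C(k) = -8 + k²*(-5/2 + 1/k) (C(k) = -8 + k²*((1/k + (¼)*2) - 1*3) = -8 + k²*((1/k + ½) - 3) = -8 + k²*((½ + 1/k) - 3) = -8 + k²*(-5/2 + 1/k))
(664173 - 1*(-2352947))/C(562) - 3540691/z(1285, 1298) = (664173 - 1*(-2352947))/(-8 + 562 - 5/2*562²) - 3540691/(-3 + (½)*1285 - ½*1298) = (664173 + 2352947)/(-8 + 562 - 5/2*315844) - 3540691/(-3 + 1285/2 - 649) = 3017120/(-8 + 562 - 789610) - 3540691/(-19/2) = 3017120/(-789056) - 3540691*(-2/19) = 3017120*(-1/789056) + 7081382/19 = -94285/24658 + 7081382/19 = 174610925941/468502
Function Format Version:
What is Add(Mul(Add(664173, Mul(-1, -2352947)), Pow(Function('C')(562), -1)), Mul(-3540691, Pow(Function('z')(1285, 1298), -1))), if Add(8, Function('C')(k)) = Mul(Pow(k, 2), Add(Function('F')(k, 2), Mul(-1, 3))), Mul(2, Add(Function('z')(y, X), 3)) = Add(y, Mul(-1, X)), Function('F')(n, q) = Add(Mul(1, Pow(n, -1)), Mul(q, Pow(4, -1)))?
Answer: Rational(174610925941, 468502) ≈ 3.7270e+5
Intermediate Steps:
Function('F')(n, q) = Add(Pow(n, -1), Mul(Rational(1, 4), q)) (Function('F')(n, q) = Add(Pow(n, -1), Mul(q, Rational(1, 4))) = Add(Pow(n, -1), Mul(Rational(1, 4), q)))
Function('z')(y, X) = Add(-3, Mul(Rational(1, 2), y), Mul(Rational(-1, 2), X)) (Function('z')(y, X) = Add(-3, Mul(Rational(1, 2), Add(y, Mul(-1, X)))) = Add(-3, Add(Mul(Rational(1, 2), y), Mul(Rational(-1, 2), X))) = Add(-3, Mul(Rational(1, 2), y), Mul(Rational(-1, 2), X)))
Function('C')(k) = Add(-8, Mul(Pow(k, 2), Add(Rational(-5, 2), Pow(k, -1)))) (Function('C')(k) = Add(-8, Mul(Pow(k, 2), Add(Add(Pow(k, -1), Mul(Rational(1, 4), 2)), Mul(-1, 3)))) = Add(-8, Mul(Pow(k, 2), Add(Add(Pow(k, -1), Rational(1, 2)), -3))) = Add(-8, Mul(Pow(k, 2), Add(Add(Rational(1, 2), Pow(k, -1)), -3))) = Add(-8, Mul(Pow(k, 2), Add(Rational(-5, 2), Pow(k, -1)))))
Add(Mul(Add(664173, Mul(-1, -2352947)), Pow(Function('C')(562), -1)), Mul(-3540691, Pow(Function('z')(1285, 1298), -1))) = Add(Mul(Add(664173, Mul(-1, -2352947)), Pow(Add(-8, 562, Mul(Rational(-5, 2), Pow(562, 2))), -1)), Mul(-3540691, Pow(Add(-3, Mul(Rational(1, 2), 1285), Mul(Rational(-1, 2), 1298)), -1))) = Add(Mul(Add(664173, 2352947), Pow(Add(-8, 562, Mul(Rational(-5, 2), 315844)), -1)), Mul(-3540691, Pow(Add(-3, Rational(1285, 2), -649), -1))) = Add(Mul(3017120, Pow(Add(-8, 562, -789610), -1)), Mul(-3540691, Pow(Rational(-19, 2), -1))) = Add(Mul(3017120, Pow(-789056, -1)), Mul(-3540691, Rational(-2, 19))) = Add(Mul(3017120, Rational(-1, 789056)), Rational(7081382, 19)) = Add(Rational(-94285, 24658), Rational(7081382, 19)) = Rational(174610925941, 468502)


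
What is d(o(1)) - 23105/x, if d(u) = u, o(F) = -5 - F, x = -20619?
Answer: -100609/20619 ≈ -4.8794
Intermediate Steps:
d(o(1)) - 23105/x = (-5 - 1*1) - 23105/(-20619) = (-5 - 1) - 23105*(-1)/20619 = -6 - 1*(-23105/20619) = -6 + 23105/20619 = -100609/20619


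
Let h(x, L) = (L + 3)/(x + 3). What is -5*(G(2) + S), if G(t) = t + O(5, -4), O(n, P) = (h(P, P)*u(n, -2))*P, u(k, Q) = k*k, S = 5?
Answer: 465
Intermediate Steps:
u(k, Q) = k**2
h(x, L) = (3 + L)/(3 + x)
O(n, P) = P*n**2 (O(n, P) = (((3 + P)/(3 + P))*n**2)*P = (1*n**2)*P = n**2*P = P*n**2)
G(t) = -100 + t (G(t) = t - 4*5**2 = t - 4*25 = t - 100 = -100 + t)
-5*(G(2) + S) = -5*((-100 + 2) + 5) = -5*(-98 + 5) = -5*(-93) = 465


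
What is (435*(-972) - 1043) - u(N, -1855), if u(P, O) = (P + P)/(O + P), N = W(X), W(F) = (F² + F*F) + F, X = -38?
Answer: -84349877/199 ≈ -4.2387e+5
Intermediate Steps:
W(F) = F + 2*F² (W(F) = (F² + F²) + F = 2*F² + F = F + 2*F²)
N = 2850 (N = -38*(1 + 2*(-38)) = -38*(1 - 76) = -38*(-75) = 2850)
u(P, O) = 2*P/(O + P) (u(P, O) = (2*P)/(O + P) = 2*P/(O + P))
(435*(-972) - 1043) - u(N, -1855) = (435*(-972) - 1043) - 2*2850/(-1855 + 2850) = (-422820 - 1043) - 2*2850/995 = -423863 - 2*2850/995 = -423863 - 1*1140/199 = -423863 - 1140/199 = -84349877/199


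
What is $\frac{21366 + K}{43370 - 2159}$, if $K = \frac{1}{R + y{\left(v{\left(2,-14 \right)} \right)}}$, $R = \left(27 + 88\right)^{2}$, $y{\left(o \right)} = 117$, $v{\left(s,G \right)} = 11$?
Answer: $\frac{285065173}{549837162} \approx 0.51845$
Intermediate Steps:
$R = 13225$ ($R = 115^{2} = 13225$)
$K = \frac{1}{13342}$ ($K = \frac{1}{13225 + 117} = \frac{1}{13342} \approx 7.4951 \cdot 10^{-5}$)
$\frac{21366 + K}{43370 - 2159} = \frac{21366 + \frac{1}{13342}}{43370 - 2159} = \frac{285065173}{13342 \cdot 41211} = \frac{285065173}{13342} \cdot \frac{1}{41211} = \frac{285065173}{549837162}$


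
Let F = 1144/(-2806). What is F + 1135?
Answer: 1591833/1403 ≈ 1134.6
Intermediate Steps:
F = -572/1403 (F = 1144*(-1/2806) = -572/1403 ≈ -0.40770)
F + 1135 = -572/1403 + 1135 = 1591833/1403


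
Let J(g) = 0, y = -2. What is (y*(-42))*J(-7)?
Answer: 0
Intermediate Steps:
(y*(-42))*J(-7) = -2*(-42)*0 = 84*0 = 0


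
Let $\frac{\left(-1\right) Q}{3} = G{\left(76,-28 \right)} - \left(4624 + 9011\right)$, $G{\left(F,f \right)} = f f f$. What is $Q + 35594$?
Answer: $142355$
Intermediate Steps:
$G{\left(F,f \right)} = f^{3}$ ($G{\left(F,f \right)} = f^{2} f = f^{3}$)
$Q = 106761$ ($Q = - 3 \left(\left(-28\right)^{3} - \left(4624 + 9011\right)\right) = - 3 \left(-21952 - 13635\right) = \left(-3\right) \left(-35587\right) = 106761$)
$Q + 35594 = 106761 + 35594 = 142355$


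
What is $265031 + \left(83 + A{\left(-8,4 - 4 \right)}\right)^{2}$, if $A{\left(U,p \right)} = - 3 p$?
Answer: $271920$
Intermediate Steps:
$265031 + \left(83 + A{\left(-8,4 - 4 \right)}\right)^{2} = 265031 + \left(83 - 3 \left(4 - 4\right)\right)^{2} = 265031 + \left(83 - 0\right)^{2} = 265031 + \left(83 + 0\right)^{2} = 265031 + 83^{2} = 265031 + 6889 = 271920$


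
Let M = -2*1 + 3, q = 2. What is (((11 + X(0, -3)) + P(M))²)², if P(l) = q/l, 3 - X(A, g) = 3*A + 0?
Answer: 65536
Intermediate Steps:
X(A, g) = 3 - 3*A (X(A, g) = 3 - (3*A + 0) = 3 - 3*A)
M = 1 (M = -2 + 3 = 1)
P(l) = 2/l
(((11 + X(0, -3)) + P(M))²)² = (((11 + (3 - 3*0)) + 2/1)²)² = (((11 + (3 + 0)) + 2*1)²)² = (((11 + 3) + 2)²)² = ((14 + 2)²)² = (16²)² = 256² = 65536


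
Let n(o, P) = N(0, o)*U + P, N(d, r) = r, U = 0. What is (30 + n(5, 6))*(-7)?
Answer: -252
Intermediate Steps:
n(o, P) = P (n(o, P) = o*0 + P = 0 + P = P)
(30 + n(5, 6))*(-7) = (30 + 6)*(-7) = 36*(-7) = -252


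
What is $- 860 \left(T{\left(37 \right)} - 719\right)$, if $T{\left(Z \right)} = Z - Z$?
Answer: $618340$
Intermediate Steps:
$T{\left(Z \right)} = 0$
$- 860 \left(T{\left(37 \right)} - 719\right) = - 860 \left(0 - 719\right) = \left(-860\right) \left(-719\right) = 618340$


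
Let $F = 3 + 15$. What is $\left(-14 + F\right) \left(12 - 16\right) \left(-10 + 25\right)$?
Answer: $-240$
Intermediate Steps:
$F = 18$
$\left(-14 + F\right) \left(12 - 16\right) \left(-10 + 25\right) = \left(-14 + 18\right) \left(12 - 16\right) \left(-10 + 25\right) = 4 \left(\left(-4\right) 15\right) = 4 \left(-60\right) = -240$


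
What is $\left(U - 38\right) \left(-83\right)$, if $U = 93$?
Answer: $-4565$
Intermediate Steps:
$\left(U - 38\right) \left(-83\right) = \left(93 - 38\right) \left(-83\right) = 55 \left(-83\right) = -4565$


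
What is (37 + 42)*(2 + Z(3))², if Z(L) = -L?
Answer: 79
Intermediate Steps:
(37 + 42)*(2 + Z(3))² = (37 + 42)*(2 - 1*3)² = 79*(2 - 3)² = 79*(-1)² = 79*1 = 79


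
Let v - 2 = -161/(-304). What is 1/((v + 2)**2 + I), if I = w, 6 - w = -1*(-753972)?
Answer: -92416/69676625727 ≈ -1.3264e-6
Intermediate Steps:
v = 769/304 (v = 2 - 161/(-304) = 2 - 161*(-1/304) = 2 + 161/304 = 769/304 ≈ 2.5296)
w = -753966 (w = 6 - (-1)*(-753972) = 6 - 1*753972 = 6 - 753972 = -753966)
I = -753966
1/((v + 2)**2 + I) = 1/((769/304 + 2)**2 - 753966) = 1/((1377/304)**2 - 753966) = 1/(1896129/92416 - 753966) = 1/(-69676625727/92416) = -92416/69676625727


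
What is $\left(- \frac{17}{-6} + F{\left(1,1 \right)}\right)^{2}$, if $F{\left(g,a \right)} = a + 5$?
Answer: $\frac{2809}{36} \approx 78.028$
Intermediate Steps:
$F{\left(g,a \right)} = 5 + a$
$\left(- \frac{17}{-6} + F{\left(1,1 \right)}\right)^{2} = \left(- \frac{17}{-6} + \left(5 + 1\right)\right)^{2} = \left(\left(-17\right) \left(- \frac{1}{6}\right) + 6\right)^{2} = \left(\frac{17}{6} + 6\right)^{2} = \left(\frac{53}{6}\right)^{2} = \frac{2809}{36}$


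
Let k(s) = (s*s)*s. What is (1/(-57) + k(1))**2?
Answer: 3136/3249 ≈ 0.96522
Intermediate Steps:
k(s) = s**3 (k(s) = s**2*s = s**3)
(1/(-57) + k(1))**2 = (1/(-57) + 1**3)**2 = (-1/57 + 1)**2 = (56/57)**2 = 3136/3249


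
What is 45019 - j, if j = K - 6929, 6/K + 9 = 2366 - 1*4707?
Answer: 61038903/1175 ≈ 51948.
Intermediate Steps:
K = -3/1175 (K = 6/(-9 + (2366 - 1*4707)) = 6/(-9 + (2366 - 4707)) = 6/(-9 - 2341) = 6/(-2350) = 6*(-1/2350) = -3/1175 ≈ -0.0025532)
j = -8141578/1175 (j = -3/1175 - 6929 = -8141578/1175 ≈ -6929.0)
45019 - j = 45019 - 1*(-8141578/1175) = 45019 + 8141578/1175 = 61038903/1175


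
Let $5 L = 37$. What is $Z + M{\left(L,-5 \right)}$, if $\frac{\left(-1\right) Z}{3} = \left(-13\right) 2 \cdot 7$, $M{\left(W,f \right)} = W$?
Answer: $\frac{2767}{5} \approx 553.4$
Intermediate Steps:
$L = \frac{37}{5}$ ($L = \frac{1}{5} \cdot 37 = \frac{37}{5} \approx 7.4$)
$Z = 546$ ($Z = - 3 \left(-13\right) 2 \cdot 7 = - 3 \left(\left(-26\right) 7\right) = \left(-3\right) \left(-182\right) = 546$)
$Z + M{\left(L,-5 \right)} = 546 + \frac{37}{5} = \frac{2767}{5}$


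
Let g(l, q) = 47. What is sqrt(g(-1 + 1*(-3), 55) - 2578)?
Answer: I*sqrt(2531) ≈ 50.309*I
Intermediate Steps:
sqrt(g(-1 + 1*(-3), 55) - 2578) = sqrt(47 - 2578) = sqrt(-2531) = I*sqrt(2531)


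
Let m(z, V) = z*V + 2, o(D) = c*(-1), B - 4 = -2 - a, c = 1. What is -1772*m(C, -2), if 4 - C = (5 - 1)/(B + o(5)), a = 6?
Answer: 67336/5 ≈ 13467.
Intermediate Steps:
B = -4 (B = 4 + (-2 - 1*6) = 4 + (-2 - 6) = 4 - 8 = -4)
o(D) = -1 (o(D) = 1*(-1) = -1)
C = 24/5 (C = 4 - (5 - 1)/(-4 - 1) = 4 - 4/(-5) = 4 - 4*(-1)/5 = 4 - 1*(-4/5) = 4 + 4/5 = 24/5 ≈ 4.8000)
m(z, V) = 2 + V*z (m(z, V) = V*z + 2 = 2 + V*z)
-1772*m(C, -2) = -1772*(2 - 2*24/5) = -1772*(2 - 48/5) = -1772*(-38/5) = 67336/5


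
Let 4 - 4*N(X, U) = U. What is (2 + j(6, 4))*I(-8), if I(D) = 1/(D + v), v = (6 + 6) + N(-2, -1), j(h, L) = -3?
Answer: -4/21 ≈ -0.19048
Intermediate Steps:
N(X, U) = 1 - U/4
v = 53/4 (v = (6 + 6) + (1 - ¼*(-1)) = 12 + (1 + ¼) = 12 + 5/4 = 53/4 ≈ 13.250)
I(D) = 1/(53/4 + D) (I(D) = 1/(D + 53/4) = 1/(53/4 + D))
(2 + j(6, 4))*I(-8) = (2 - 3)*(4/(53 + 4*(-8))) = -4/(53 - 32) = -4/21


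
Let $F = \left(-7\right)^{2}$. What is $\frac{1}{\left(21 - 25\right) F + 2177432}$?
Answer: $\frac{1}{2177236} \approx 4.593 \cdot 10^{-7}$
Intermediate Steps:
$F = 49$
$\frac{1}{\left(21 - 25\right) F + 2177432} = \frac{1}{\left(21 - 25\right) 49 + 2177432} = \frac{1}{\left(-4\right) 49 + 2177432} = \frac{1}{-196 + 2177432} = \frac{1}{2177236}$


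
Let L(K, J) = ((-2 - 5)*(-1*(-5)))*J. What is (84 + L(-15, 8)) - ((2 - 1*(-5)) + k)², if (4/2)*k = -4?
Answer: -221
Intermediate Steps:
k = -2 (k = (½)*(-4) = -2)
L(K, J) = -35*J (L(K, J) = (-7*5)*J = -35*J)
(84 + L(-15, 8)) - ((2 - 1*(-5)) + k)² = (84 - 35*8) - ((2 - 1*(-5)) - 2)² = (84 - 280) - ((2 + 5) - 2)² = -196 - (7 - 2)² = -196 - 1*5² = -196 - 1*25 = -196 - 25 = -221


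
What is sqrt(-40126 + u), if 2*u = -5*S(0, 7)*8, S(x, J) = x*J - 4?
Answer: I*sqrt(40046) ≈ 200.11*I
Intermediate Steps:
S(x, J) = -4 + J*x (S(x, J) = J*x - 4 = -4 + J*x)
u = 80 (u = (-5*(-4 + 7*0)*8)/2 = (-5*(-4 + 0)*8)/2 = (-5*(-4)*8)/2 = (20*8)/2 = (1/2)*160 = 80)
sqrt(-40126 + u) = sqrt(-40126 + 80) = sqrt(-40046) = I*sqrt(40046)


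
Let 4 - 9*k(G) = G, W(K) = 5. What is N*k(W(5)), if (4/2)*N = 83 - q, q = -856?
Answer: -313/6 ≈ -52.167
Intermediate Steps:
k(G) = 4/9 - G/9
N = 939/2 (N = (83 - 1*(-856))/2 = (83 + 856)/2 = (½)*939 = 939/2 ≈ 469.50)
N*k(W(5)) = 939*(4/9 - ⅑*5)/2 = 939*(4/9 - 5/9)/2 = (939/2)*(-⅑) = -313/6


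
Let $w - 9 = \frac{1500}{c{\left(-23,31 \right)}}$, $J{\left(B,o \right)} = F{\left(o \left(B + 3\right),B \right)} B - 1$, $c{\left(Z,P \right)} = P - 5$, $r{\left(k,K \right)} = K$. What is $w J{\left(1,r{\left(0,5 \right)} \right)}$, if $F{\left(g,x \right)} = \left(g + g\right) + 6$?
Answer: $\frac{39015}{13} \approx 3001.2$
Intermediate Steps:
$c{\left(Z,P \right)} = -5 + P$
$F{\left(g,x \right)} = 6 + 2 g$ ($F{\left(g,x \right)} = 2 g + 6 = 6 + 2 g$)
$J{\left(B,o \right)} = -1 + B \left(6 + 2 o \left(3 + B\right)\right)$ ($J{\left(B,o \right)} = \left(6 + 2 o \left(B + 3\right)\right) B - 1 = \left(6 + 2 o \left(3 + B\right)\right) B - 1 = B \left(6 + 2 o \left(3 + B\right)\right) - 1 = -1 + B \left(6 + 2 o \left(3 + B\right)\right)$)
$w = \frac{867}{13}$ ($w = 9 + \frac{1500}{-5 + 31} = 9 + \frac{1500}{26} = 9 + 1500 \cdot \frac{1}{26} = 9 + \frac{750}{13} = \frac{867}{13} \approx 66.692$)
$w J{\left(1,r{\left(0,5 \right)} \right)} = \frac{867 \left(-1 + 2 \cdot 1 \left(3 + 5 \left(3 + 1\right)\right)\right)}{13} = \frac{867 \left(-1 + 2 \cdot 1 \left(3 + 5 \cdot 4\right)\right)}{13} = \frac{867 \left(-1 + 2 \cdot 1 \left(3 + 20\right)\right)}{13} = \frac{867 \left(-1 + 2 \cdot 1 \cdot 23\right)}{13} = \frac{867 \left(-1 + 46\right)}{13} = \frac{867}{13} \cdot 45 = \frac{39015}{13}$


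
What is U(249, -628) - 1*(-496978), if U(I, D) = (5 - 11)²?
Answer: 497014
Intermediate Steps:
U(I, D) = 36 (U(I, D) = (-6)² = 36)
U(249, -628) - 1*(-496978) = 36 - 1*(-496978) = 36 + 496978 = 497014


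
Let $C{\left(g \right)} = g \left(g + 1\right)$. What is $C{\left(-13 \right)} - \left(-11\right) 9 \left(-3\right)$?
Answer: $-141$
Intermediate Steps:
$C{\left(g \right)} = g \left(1 + g\right)$
$C{\left(-13 \right)} - \left(-11\right) 9 \left(-3\right) = - 13 \left(1 - 13\right) - \left(-11\right) 9 \left(-3\right) = \left(-13\right) \left(-12\right) - \left(-99\right) \left(-3\right) = 156 - 297 = -141$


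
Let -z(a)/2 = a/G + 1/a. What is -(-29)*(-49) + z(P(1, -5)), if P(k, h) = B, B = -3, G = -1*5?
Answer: -21323/15 ≈ -1421.5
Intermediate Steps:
G = -5
P(k, h) = -3
z(a) = -2/a + 2*a/5 (z(a) = -2*(a/(-5) + 1/a) = -2*(a*(-⅕) + 1/a) = -2*(-a/5 + 1/a) = -2*(1/a - a/5) = -2/a + 2*a/5)
-(-29)*(-49) + z(P(1, -5)) = -(-29)*(-49) + (-2/(-3) + (⅖)*(-3)) = -29*49 + (-2*(-⅓) - 6/5) = -1421 + (⅔ - 6/5) = -1421 - 8/15 = -21323/15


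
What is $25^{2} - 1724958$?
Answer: $-1724333$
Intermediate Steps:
$25^{2} - 1724958 = 625 - 1724958 = -1724333$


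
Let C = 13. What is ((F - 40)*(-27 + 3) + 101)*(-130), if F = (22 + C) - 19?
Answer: -88010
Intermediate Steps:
F = 16 (F = (22 + 13) - 19 = 35 - 19 = 16)
((F - 40)*(-27 + 3) + 101)*(-130) = ((16 - 40)*(-27 + 3) + 101)*(-130) = (-24*(-24) + 101)*(-130) = (576 + 101)*(-130) = 677*(-130) = -88010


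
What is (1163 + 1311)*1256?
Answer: 3107344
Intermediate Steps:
(1163 + 1311)*1256 = 2474*1256 = 3107344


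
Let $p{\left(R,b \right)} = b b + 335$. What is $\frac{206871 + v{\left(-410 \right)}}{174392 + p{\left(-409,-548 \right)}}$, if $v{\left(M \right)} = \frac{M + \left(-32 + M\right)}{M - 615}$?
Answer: $\frac{212043627}{486906775} \approx 0.43549$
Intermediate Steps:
$p{\left(R,b \right)} = 335 + b^{2}$ ($p{\left(R,b \right)} = b^{2} + 335 = 335 + b^{2}$)
$v{\left(M \right)} = \frac{-32 + 2 M}{-615 + M}$
$\frac{206871 + v{\left(-410 \right)}}{174392 + p{\left(-409,-548 \right)}} = \frac{206871 + \frac{2 \left(-16 - 410\right)}{-615 - 410}}{174392 + \left(335 + \left(-548\right)^{2}\right)} = \frac{206871 + 2 \frac{1}{-1025} \left(-426\right)}{174392 + \left(335 + 300304\right)} = \frac{206871 + 2 \left(- \frac{1}{1025}\right) \left(-426\right)}{174392 + 300639} = \frac{206871 + \frac{852}{1025}}{475031} = \frac{212043627}{1025} \cdot \frac{1}{475031} = \frac{212043627}{486906775}$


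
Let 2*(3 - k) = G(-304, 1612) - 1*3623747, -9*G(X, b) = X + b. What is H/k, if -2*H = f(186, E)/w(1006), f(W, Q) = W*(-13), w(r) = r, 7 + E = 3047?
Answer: 3627/5468462585 ≈ 6.6326e-7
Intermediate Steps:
E = 3040 (E = -7 + 3047 = 3040)
f(W, Q) = -13*W
G(X, b) = -X/9 - b/9 (G(X, b) = -(X + b)/9 = -X/9 - b/9)
k = 10871695/6 (k = 3 - ((-1/9*(-304) - 1/9*1612) - 1*3623747)/2 = 3 - ((304/9 - 1612/9) - 3623747)/2 = 3 - (-436/3 - 3623747)/2 = 3 - 1/2*(-10871677/3) = 3 + 10871677/6 = 10871695/6 ≈ 1.8120e+6)
H = 1209/1006 (H = -(-13*186)/(2*1006) = -(-1209)/1006 = -1/2*(-1209/503) = 1209/1006 ≈ 1.2018)
H/k = 1209/(1006*(10871695/6)) = (1209/1006)*(6/10871695) = 3627/5468462585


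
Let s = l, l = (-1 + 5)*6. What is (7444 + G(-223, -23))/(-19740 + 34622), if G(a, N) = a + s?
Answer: 1035/2126 ≈ 0.48683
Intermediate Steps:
l = 24 (l = 4*6 = 24)
s = 24
G(a, N) = 24 + a (G(a, N) = a + 24 = 24 + a)
(7444 + G(-223, -23))/(-19740 + 34622) = (7444 + (24 - 223))/(-19740 + 34622) = (7444 - 199)/14882 = 7245*(1/14882) = 1035/2126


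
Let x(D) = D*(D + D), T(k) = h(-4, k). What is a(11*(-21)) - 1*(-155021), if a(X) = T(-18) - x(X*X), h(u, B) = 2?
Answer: -5694637619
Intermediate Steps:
T(k) = 2
x(D) = 2*D² (x(D) = D*(2*D) = 2*D²)
a(X) = 2 - 2*X⁴ (a(X) = 2 - 2*(X*X)² = 2 - 2*(X²)² = 2 - 2*X⁴)
a(11*(-21)) - 1*(-155021) = (2 - 2*(11*(-21))⁴) - 1*(-155021) = (2 - 2*(-231)⁴) + 155021 = (2 - 2*2847396321) + 155021 = (2 - 5694792642) + 155021 = -5694792640 + 155021 = -5694637619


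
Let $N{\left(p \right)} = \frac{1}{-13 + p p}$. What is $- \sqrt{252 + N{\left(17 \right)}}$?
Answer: $- \frac{\sqrt{4799157}}{138} \approx -15.875$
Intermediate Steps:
$N{\left(p \right)} = \frac{1}{-13 + p^{2}}$
$- \sqrt{252 + N{\left(17 \right)}} = - \sqrt{252 + \frac{1}{-13 + 17^{2}}} = - \sqrt{252 + \frac{1}{-13 + 289}} = - \sqrt{252 + \frac{1}{276}} = - \sqrt{\frac{69553}{276}} = - \frac{\sqrt{4799157}}{138}$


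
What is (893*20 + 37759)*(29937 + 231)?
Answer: 1677913992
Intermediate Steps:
(893*20 + 37759)*(29937 + 231) = (17860 + 37759)*30168 = 55619*30168 = 1677913992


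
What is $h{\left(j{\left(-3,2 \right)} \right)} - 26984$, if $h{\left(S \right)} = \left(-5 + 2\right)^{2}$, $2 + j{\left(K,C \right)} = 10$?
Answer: $-26975$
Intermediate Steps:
$j{\left(K,C \right)} = 8$ ($j{\left(K,C \right)} = -2 + 10 = 8$)
$h{\left(S \right)} = 9$ ($h{\left(S \right)} = \left(-3\right)^{2} = 9$)
$h{\left(j{\left(-3,2 \right)} \right)} - 26984 = 9 - 26984 = -26975$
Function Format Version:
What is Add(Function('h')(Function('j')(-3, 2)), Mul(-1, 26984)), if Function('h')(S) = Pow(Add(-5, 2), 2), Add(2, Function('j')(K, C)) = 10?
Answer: -26975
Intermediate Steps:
Function('j')(K, C) = 8 (Function('j')(K, C) = Add(-2, 10) = 8)
Function('h')(S) = 9 (Function('h')(S) = Pow(-3, 2) = 9)
Add(Function('h')(Function('j')(-3, 2)), Mul(-1, 26984)) = Add(9, Mul(-1, 26984)) = Add(9, -26984) = -26975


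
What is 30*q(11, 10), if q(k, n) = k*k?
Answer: 3630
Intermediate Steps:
q(k, n) = k²
30*q(11, 10) = 30*11² = 30*121 = 3630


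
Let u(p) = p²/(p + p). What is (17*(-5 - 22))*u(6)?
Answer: -1377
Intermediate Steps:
u(p) = p/2 (u(p) = p²/((2*p)) = (1/(2*p))*p² = p/2)
(17*(-5 - 22))*u(6) = (17*(-5 - 22))*((½)*6) = (17*(-27))*3 = -459*3 = -1377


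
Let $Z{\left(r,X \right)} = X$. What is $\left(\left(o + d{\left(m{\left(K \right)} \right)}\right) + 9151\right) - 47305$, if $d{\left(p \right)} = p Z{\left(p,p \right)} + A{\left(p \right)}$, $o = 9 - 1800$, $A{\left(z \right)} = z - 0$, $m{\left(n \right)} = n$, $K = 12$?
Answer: $-39789$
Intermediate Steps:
$A{\left(z \right)} = z$ ($A{\left(z \right)} = z + 0 = z$)
$o = -1791$ ($o = 9 - 1800 = -1791$)
$d{\left(p \right)} = p + p^{2}$ ($d{\left(p \right)} = p p + p = p^{2} + p = p + p^{2}$)
$\left(\left(o + d{\left(m{\left(K \right)} \right)}\right) + 9151\right) - 47305 = \left(\left(-1791 + 12 \left(1 + 12\right)\right) + 9151\right) - 47305 = \left(\left(-1791 + 12 \cdot 13\right) + 9151\right) - 47305 = \left(\left(-1791 + 156\right) + 9151\right) - 47305 = \left(-1635 + 9151\right) - 47305 = 7516 - 47305 = -39789$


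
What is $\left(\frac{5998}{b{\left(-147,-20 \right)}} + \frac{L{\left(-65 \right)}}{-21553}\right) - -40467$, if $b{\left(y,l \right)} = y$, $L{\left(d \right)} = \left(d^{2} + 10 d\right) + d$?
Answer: $\frac{18297348719}{452613} \approx 40426.0$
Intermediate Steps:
$L{\left(d \right)} = d^{2} + 11 d$
$\left(\frac{5998}{b{\left(-147,-20 \right)}} + \frac{L{\left(-65 \right)}}{-21553}\right) - -40467 = \left(\frac{5998}{-147} + \frac{\left(-65\right) \left(11 - 65\right)}{-21553}\right) - -40467 = \left(5998 \left(- \frac{1}{147}\right) + \left(-65\right) \left(-54\right) \left(- \frac{1}{21553}\right)\right) + 40467 = \left(- \frac{5998}{147} + 3510 \left(- \frac{1}{21553}\right)\right) + 40467 = \left(- \frac{5998}{147} - \frac{3510}{21553}\right) + 40467 = - \frac{18541552}{452613} + 40467 = \frac{18297348719}{452613}$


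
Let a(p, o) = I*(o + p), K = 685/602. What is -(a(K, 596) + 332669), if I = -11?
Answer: -196312491/602 ≈ -3.2610e+5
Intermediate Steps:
K = 685/602 (K = 685*(1/602) = 685/602 ≈ 1.1379)
a(p, o) = -11*o - 11*p (a(p, o) = -11*(o + p) = -11*o - 11*p)
-(a(K, 596) + 332669) = -((-11*596 - 11*685/602) + 332669) = -((-6556 - 7535/602) + 332669) = -(-3954247/602 + 332669) = -1*196312491/602 = -196312491/602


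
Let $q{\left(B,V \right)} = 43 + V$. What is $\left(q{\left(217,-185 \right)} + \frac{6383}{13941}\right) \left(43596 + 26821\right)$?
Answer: $- \frac{138949570663}{13941} \approx -9.967 \cdot 10^{6}$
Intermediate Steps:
$\left(q{\left(217,-185 \right)} + \frac{6383}{13941}\right) \left(43596 + 26821\right) = \left(\left(43 - 185\right) + \frac{6383}{13941}\right) \left(43596 + 26821\right) = \left(-142 + 6383 \cdot \frac{1}{13941}\right) 70417 = \left(-142 + \frac{6383}{13941}\right) 70417 = \left(- \frac{1973239}{13941}\right) 70417 = - \frac{138949570663}{13941}$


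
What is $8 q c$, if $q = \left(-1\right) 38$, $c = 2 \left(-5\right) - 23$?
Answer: $10032$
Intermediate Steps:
$c = -33$ ($c = -10 - 23 = -33$)
$q = -38$
$8 q c = 8 \left(-38\right) \left(-33\right) = \left(-304\right) \left(-33\right) = 10032$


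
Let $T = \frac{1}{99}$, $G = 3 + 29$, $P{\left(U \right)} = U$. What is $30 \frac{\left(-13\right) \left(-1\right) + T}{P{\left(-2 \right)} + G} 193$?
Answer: $\frac{248584}{99} \approx 2510.9$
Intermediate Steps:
$G = 32$
$T = \frac{1}{99} \approx 0.010101$
$30 \frac{\left(-13\right) \left(-1\right) + T}{P{\left(-2 \right)} + G} 193 = 30 \frac{\left(-13\right) \left(-1\right) + \frac{1}{99}}{-2 + 32} \cdot 193 = 30 \frac{13 + \frac{1}{99}}{30} \cdot 193 = 30 \cdot \frac{1288}{99} \cdot \frac{1}{30} \cdot 193 = 30 \cdot \frac{644}{1485} \cdot 193 = \frac{1288}{99} \cdot 193 = \frac{248584}{99}$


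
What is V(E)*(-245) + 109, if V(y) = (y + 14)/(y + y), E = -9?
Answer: 3187/18 ≈ 177.06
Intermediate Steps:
V(y) = (14 + y)/(2*y) (V(y) = (14 + y)/((2*y)) = (14 + y)*(1/(2*y)) = (14 + y)/(2*y))
V(E)*(-245) + 109 = ((½)*(14 - 9)/(-9))*(-245) + 109 = ((½)*(-⅑)*5)*(-245) + 109 = -5/18*(-245) + 109 = 1225/18 + 109 = 3187/18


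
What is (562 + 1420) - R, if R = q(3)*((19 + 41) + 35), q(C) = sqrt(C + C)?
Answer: 1982 - 95*sqrt(6) ≈ 1749.3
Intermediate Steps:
q(C) = sqrt(2)*sqrt(C) (q(C) = sqrt(2*C) = sqrt(2)*sqrt(C))
R = 95*sqrt(6) (R = (sqrt(2)*sqrt(3))*((19 + 41) + 35) = sqrt(6)*(60 + 35) = sqrt(6)*95 = 95*sqrt(6) ≈ 232.70)
(562 + 1420) - R = (562 + 1420) - 95*sqrt(6) = 1982 - 95*sqrt(6)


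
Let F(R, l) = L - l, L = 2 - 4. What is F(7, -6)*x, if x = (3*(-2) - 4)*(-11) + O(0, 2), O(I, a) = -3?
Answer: 428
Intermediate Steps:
L = -2
F(R, l) = -2 - l
x = 107 (x = (3*(-2) - 4)*(-11) - 3 = (-6 - 4)*(-11) - 3 = -10*(-11) - 3 = 110 - 3 = 107)
F(7, -6)*x = (-2 - 1*(-6))*107 = (-2 + 6)*107 = 4*107 = 428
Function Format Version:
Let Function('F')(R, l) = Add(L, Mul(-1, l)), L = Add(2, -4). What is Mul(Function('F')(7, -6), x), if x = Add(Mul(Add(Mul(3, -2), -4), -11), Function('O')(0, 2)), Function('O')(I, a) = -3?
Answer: 428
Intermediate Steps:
L = -2
Function('F')(R, l) = Add(-2, Mul(-1, l))
x = 107 (x = Add(Mul(Add(Mul(3, -2), -4), -11), -3) = Add(Mul(Add(-6, -4), -11), -3) = Add(Mul(-10, -11), -3) = Add(110, -3) = 107)
Mul(Function('F')(7, -6), x) = Mul(Add(-2, Mul(-1, -6)), 107) = Mul(Add(-2, 6), 107) = Mul(4, 107) = 428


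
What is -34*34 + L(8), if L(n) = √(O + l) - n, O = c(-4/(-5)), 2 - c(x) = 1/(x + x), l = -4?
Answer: -1164 + I*√42/4 ≈ -1164.0 + 1.6202*I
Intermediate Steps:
c(x) = 2 - 1/(2*x) (c(x) = 2 - 1/(x + x) = 2 - 1/(2*x))
O = 11/8 (O = 2 - 1/(2*((-4/(-5)))) = 2 - 1/(2*((-4*(-⅕)))) = 2 - 1/(2*⅘) = 2 - ½*5/4 = 2 - 5/8 = 11/8 ≈ 1.3750)
L(n) = -n + I*√42/4 (L(n) = √(11/8 - 4) - n = √(-21/8) - n = I*√42/4 - n = -n + I*√42/4)
-34*34 + L(8) = -34*34 + (-1*8 + I*√42/4) = -1156 + (-8 + I*√42/4) = -1164 + I*√42/4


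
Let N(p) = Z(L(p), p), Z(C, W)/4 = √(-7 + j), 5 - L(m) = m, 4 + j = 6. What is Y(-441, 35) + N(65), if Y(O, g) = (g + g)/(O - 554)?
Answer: -14/199 + 4*I*√5 ≈ -0.070352 + 8.9443*I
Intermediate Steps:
j = 2 (j = -4 + 6 = 2)
L(m) = 5 - m
Y(O, g) = 2*g/(-554 + O) (Y(O, g) = (2*g)/(-554 + O) = 2*g/(-554 + O))
Z(C, W) = 4*I*√5 (Z(C, W) = 4*√(-7 + 2) = 4*√(-5) = 4*(I*√5) = 4*I*√5)
N(p) = 4*I*√5
Y(-441, 35) + N(65) = 2*35/(-554 - 441) + 4*I*√5 = 2*35/(-995) + 4*I*√5 = 2*35*(-1/995) + 4*I*√5 = -14/199 + 4*I*√5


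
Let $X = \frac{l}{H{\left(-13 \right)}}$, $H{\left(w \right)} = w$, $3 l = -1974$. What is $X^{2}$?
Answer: $\frac{432964}{169} \approx 2561.9$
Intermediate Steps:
$l = -658$ ($l = \frac{1}{3} \left(-1974\right) = -658$)
$X = \frac{658}{13}$ ($X = - \frac{658}{-13} = \left(-658\right) \left(- \frac{1}{13}\right) = \frac{658}{13} \approx 50.615$)
$X^{2} = \left(\frac{658}{13}\right)^{2} = \frac{432964}{169}$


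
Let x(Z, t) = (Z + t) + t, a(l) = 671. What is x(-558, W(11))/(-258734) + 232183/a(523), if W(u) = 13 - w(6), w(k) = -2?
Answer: 30036995305/86805257 ≈ 346.03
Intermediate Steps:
W(u) = 15 (W(u) = 13 - 1*(-2) = 13 + 2 = 15)
x(Z, t) = Z + 2*t
x(-558, W(11))/(-258734) + 232183/a(523) = (-558 + 2*15)/(-258734) + 232183/671 = (-558 + 30)*(-1/258734) + 232183*(1/671) = -528*(-1/258734) + 232183/671 = 264/129367 + 232183/671 = 30036995305/86805257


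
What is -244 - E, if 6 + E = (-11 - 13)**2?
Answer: -814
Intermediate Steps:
E = 570 (E = -6 + (-11 - 13)**2 = -6 + (-24)**2 = -6 + 576 = 570)
-244 - E = -244 - 1*570 = -244 - 570 = -814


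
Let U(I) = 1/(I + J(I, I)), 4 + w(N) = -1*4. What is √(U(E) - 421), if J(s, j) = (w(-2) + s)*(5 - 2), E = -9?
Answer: I*√378915/30 ≈ 20.519*I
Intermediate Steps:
w(N) = -8 (w(N) = -4 - 1*4 = -4 - 4 = -8)
J(s, j) = -24 + 3*s (J(s, j) = (-8 + s)*(5 - 2) = (-8 + s)*3 = -24 + 3*s)
U(I) = 1/(-24 + 4*I) (U(I) = 1/(I + (-24 + 3*I)) = 1/(-24 + 4*I))
√(U(E) - 421) = √(1/(4*(-6 - 9)) - 421) = √((¼)/(-15) - 421) = √((¼)*(-1/15) - 421) = √(-1/60 - 421) = √(-25261/60) = I*√378915/30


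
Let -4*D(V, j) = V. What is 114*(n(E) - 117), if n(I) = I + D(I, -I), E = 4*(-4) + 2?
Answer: -14535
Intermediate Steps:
E = -14 (E = -16 + 2 = -14)
D(V, j) = -V/4
n(I) = 3*I/4 (n(I) = I - I/4 = 3*I/4)
114*(n(E) - 117) = 114*((3/4)*(-14) - 117) = 114*(-21/2 - 117) = 114*(-255/2) = -14535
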